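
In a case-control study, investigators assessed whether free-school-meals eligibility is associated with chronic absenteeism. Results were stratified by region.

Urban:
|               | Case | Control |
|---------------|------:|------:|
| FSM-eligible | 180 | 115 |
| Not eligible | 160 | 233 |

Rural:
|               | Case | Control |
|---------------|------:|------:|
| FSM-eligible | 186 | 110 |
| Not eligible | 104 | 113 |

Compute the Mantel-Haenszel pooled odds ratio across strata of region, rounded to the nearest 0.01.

OR_MH = Σ(aᵢdᵢ/nᵢ) / Σ(bᵢcᵢ/nᵢ), where nᵢ is the stratum total.
Stratum 1 (Urban): n = 688; a·d/n = 180·233/688 = 60.9593; b·c/n = 115·160/688 = 26.7442
Stratum 2 (Rural): n = 513; a·d/n = 186·113/513 = 40.9708; b·c/n = 110·104/513 = 22.3002
OR_MH = (60.9593 + 40.9708) / (26.7442 + 22.3002) = 101.9301 / 49.0444 = 2.07832

2.08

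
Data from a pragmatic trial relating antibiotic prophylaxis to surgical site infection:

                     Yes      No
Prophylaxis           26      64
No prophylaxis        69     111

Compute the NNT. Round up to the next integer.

Risk in treated group = 26/90 = 0.28889; risk in control = 69/180 = 0.38333.
Absolute risk reduction = 0.38333 − 0.28889 = 0.09444
NNT = 1 / ARR = 1 / 0.09444 = 10.588 → round up → 11

11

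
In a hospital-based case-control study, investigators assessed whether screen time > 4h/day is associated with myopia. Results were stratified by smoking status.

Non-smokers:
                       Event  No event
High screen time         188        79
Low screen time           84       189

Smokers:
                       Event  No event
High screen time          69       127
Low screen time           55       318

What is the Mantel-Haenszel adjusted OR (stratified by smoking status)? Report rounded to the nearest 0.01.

OR_MH = Σ(aᵢdᵢ/nᵢ) / Σ(bᵢcᵢ/nᵢ), where nᵢ is the stratum total.
Stratum 1 (Non-smokers): n = 540; a·d/n = 188·189/540 = 65.8000; b·c/n = 79·84/540 = 12.2889
Stratum 2 (Smokers): n = 569; a·d/n = 69·318/569 = 38.5624; b·c/n = 127·55/569 = 12.2759
OR_MH = (65.8000 + 38.5624) / (12.2889 + 12.2759) = 104.3624 / 24.5648 = 4.24845

4.25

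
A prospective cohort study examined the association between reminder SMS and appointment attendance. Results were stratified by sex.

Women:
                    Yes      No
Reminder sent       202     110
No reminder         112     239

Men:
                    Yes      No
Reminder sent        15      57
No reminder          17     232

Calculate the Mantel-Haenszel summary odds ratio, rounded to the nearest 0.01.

OR_MH = Σ(aᵢdᵢ/nᵢ) / Σ(bᵢcᵢ/nᵢ), where nᵢ is the stratum total.
Stratum 1 (Women): n = 663; a·d/n = 202·239/663 = 72.8175; b·c/n = 110·112/663 = 18.5822
Stratum 2 (Men): n = 321; a·d/n = 15·232/321 = 10.8411; b·c/n = 57·17/321 = 3.0187
OR_MH = (72.8175 + 10.8411) / (18.5822 + 3.0187) = 83.6586 / 21.6009 = 3.87292

3.87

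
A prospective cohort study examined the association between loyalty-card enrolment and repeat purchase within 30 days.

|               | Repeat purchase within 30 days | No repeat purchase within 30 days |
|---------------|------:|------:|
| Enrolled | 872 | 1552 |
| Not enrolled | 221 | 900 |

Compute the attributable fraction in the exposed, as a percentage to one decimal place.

Cells: a = 872, b = 1552, c = 221, d = 900.
Risk in exposed = 872/2424 = 0.35974; risk in unexposed = 221/1121 = 0.19715.
RR = 0.35974/0.19715 = 1.82472
AR% = (RR − 1)/RR × 100 = (1.82472 − 1)/1.82472 × 100 = 45.1972%

45.2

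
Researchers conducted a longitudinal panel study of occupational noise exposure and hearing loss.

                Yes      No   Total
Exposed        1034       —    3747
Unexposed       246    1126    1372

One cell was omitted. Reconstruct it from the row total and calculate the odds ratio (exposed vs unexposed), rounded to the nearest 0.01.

The missing cell is in the exposed row: 3747 − 1034 = 2713.
So a = 1034, b = 2713, c = 246, d = 1126.
OR = (a·d)/(b·c) = (1034 × 1126) / (2713 × 246) = 1164284 / 667398 = 1.74451

1.74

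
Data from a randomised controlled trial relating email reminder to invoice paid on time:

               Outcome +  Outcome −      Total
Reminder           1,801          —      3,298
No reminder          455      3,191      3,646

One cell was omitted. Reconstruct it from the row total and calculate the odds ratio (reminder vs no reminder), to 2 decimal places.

The missing cell is in the exposed row: 3298 − 1801 = 1497.
So a = 1801, b = 1497, c = 455, d = 3191.
OR = (a·d)/(b·c) = (1801 × 3191) / (1497 × 455) = 5746991 / 681135 = 8.43737

8.44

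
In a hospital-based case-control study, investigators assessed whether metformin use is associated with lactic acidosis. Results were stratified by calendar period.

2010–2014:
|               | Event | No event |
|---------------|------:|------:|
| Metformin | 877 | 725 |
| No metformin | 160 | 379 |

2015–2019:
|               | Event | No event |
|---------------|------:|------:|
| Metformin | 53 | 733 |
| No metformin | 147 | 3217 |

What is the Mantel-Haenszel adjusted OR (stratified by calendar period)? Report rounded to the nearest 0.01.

2.45

OR_MH = Σ(aᵢdᵢ/nᵢ) / Σ(bᵢcᵢ/nᵢ), where nᵢ is the stratum total.
Stratum 1 (2010–2014): n = 2141; a·d/n = 877·379/2141 = 155.2466; b·c/n = 725·160/2141 = 54.1803
Stratum 2 (2015–2019): n = 4150; a·d/n = 53·3217/4150 = 41.0846; b·c/n = 733·147/4150 = 25.9641
OR_MH = (155.2466 + 41.0846) / (54.1803 + 25.9641) = 196.3312 / 80.1444 = 2.44972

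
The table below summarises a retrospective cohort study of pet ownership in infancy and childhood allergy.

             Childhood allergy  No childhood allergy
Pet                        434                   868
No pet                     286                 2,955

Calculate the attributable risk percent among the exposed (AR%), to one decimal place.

Cells: a = 434, b = 868, c = 286, d = 2955.
Risk in exposed = 434/1302 = 0.33333; risk in unexposed = 286/3241 = 0.08824.
RR = 0.33333/0.08824 = 3.77739
AR% = (RR − 1)/RR × 100 = (3.77739 − 1)/3.77739 × 100 = 73.5267%

73.5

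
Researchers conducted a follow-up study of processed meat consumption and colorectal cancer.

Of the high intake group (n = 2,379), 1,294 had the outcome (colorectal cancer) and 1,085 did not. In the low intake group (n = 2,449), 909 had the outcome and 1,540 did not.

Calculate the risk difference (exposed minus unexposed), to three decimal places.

From the description: a = 1294, b = 1085, c = 909, d = 1540.
Risk in exposed = 1294/2379 = 0.543926; risk in unexposed = 909/2449 = 0.371172.
Risk difference = 0.543926 − 0.371172 = 0.172754

0.173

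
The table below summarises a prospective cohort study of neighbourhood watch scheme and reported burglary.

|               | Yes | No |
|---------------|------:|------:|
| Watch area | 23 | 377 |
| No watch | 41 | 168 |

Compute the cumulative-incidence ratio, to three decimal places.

Cells: a = 23, b = 377, c = 41, d = 168.
Risk in exposed = 23/400 = 0.05750; risk in unexposed = 41/209 = 0.19617.
RR = 0.05750 / 0.19617 = 0.29311
The risk is 71% lower among the exposed than among the unexposed.

0.293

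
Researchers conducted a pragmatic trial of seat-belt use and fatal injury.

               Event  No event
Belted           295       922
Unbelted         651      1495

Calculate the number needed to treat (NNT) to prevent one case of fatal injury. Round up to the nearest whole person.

Risk in treated group = 295/1217 = 0.24240; risk in control = 651/2146 = 0.30336.
Absolute risk reduction = 0.30336 − 0.24240 = 0.06096
NNT = 1 / ARR = 1 / 0.06096 = 16.405 → round up → 17

17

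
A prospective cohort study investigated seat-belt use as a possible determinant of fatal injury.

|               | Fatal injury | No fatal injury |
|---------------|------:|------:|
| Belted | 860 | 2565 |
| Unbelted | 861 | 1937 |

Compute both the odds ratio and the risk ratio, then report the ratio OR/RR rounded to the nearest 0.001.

Cells: a = 860, b = 2565, c = 861, d = 1937.
OR = (860·1937)/(2565·861) = 1665820/2208465 = 0.75429
Risk in exposed = 860/3425 = 0.25109; risk in unexposed = 861/2798 = 0.30772; RR = 0.81599
OR/RR = 0.75429 / 0.81599 = 0.92439
The outcome is not rare, so the OR lies further from 1 than the RR.

0.924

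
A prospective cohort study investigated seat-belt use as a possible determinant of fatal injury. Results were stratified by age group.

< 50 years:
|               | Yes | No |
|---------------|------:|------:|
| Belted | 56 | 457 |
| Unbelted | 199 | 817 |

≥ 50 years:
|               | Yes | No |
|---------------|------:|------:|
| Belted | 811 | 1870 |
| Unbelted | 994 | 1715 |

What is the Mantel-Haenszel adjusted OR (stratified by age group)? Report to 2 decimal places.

0.71

OR_MH = Σ(aᵢdᵢ/nᵢ) / Σ(bᵢcᵢ/nᵢ), where nᵢ is the stratum total.
Stratum 1 (< 50 years): n = 1529; a·d/n = 56·817/1529 = 29.9228; b·c/n = 457·199/1529 = 59.4787
Stratum 2 (≥ 50 years): n = 5390; a·d/n = 811·1715/5390 = 258.0455; b·c/n = 1870·994/5390 = 344.8571
OR_MH = (29.9228 + 258.0455) / (59.4787 + 344.8571) = 287.9683 / 404.3359 = 0.71220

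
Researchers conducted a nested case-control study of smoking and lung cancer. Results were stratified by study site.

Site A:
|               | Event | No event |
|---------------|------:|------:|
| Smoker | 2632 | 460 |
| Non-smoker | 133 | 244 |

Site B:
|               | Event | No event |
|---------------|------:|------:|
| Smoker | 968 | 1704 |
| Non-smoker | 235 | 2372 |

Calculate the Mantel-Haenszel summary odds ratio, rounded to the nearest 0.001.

OR_MH = Σ(aᵢdᵢ/nᵢ) / Σ(bᵢcᵢ/nᵢ), where nᵢ is the stratum total.
Stratum 1 (Site A): n = 3469; a·d/n = 2632·244/3469 = 185.1277; b·c/n = 460·133/3469 = 17.6362
Stratum 2 (Site B): n = 5279; a·d/n = 968·2372/5279 = 434.9490; b·c/n = 1704·235/5279 = 75.8553
OR_MH = (185.1277 + 434.9490) / (17.6362 + 75.8553) = 620.0767 / 93.4915 = 6.63244

6.632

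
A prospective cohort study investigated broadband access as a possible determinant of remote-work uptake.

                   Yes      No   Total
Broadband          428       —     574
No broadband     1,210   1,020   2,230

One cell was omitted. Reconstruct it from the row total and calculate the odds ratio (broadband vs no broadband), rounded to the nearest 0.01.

The missing cell is in the exposed row: 574 − 428 = 146.
So a = 428, b = 146, c = 1210, d = 1020.
OR = (a·d)/(b·c) = (428 × 1020) / (146 × 1210) = 436560 / 176660 = 2.47119

2.47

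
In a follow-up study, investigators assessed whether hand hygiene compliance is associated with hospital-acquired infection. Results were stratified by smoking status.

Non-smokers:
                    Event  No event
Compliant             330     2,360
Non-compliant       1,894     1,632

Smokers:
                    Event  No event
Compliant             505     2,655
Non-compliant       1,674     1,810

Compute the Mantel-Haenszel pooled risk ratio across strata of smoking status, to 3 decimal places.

RR_MH = Σ(aᵢ·n₀ᵢ/nᵢ) / Σ(cᵢ·n₁ᵢ/nᵢ), with n₁ᵢ = aᵢ+bᵢ (exposed), n₀ᵢ = cᵢ+dᵢ (unexposed), nᵢ = n₁ᵢ+n₀ᵢ.
Stratum 1 (Non-smokers): n₁ = 2690, n₀ = 3526, n = 6216; a·n₀/n = 330·3526/6216 = 187.1911; c·n₁/n = 1894·2690/6216 = 819.6364
Stratum 2 (Smokers): n₁ = 3160, n₀ = 3484, n = 6644; a·n₀/n = 505·3484/6644 = 264.8134; c·n₁/n = 1674·3160/6644 = 796.1830
RR_MH = (187.1911 + 264.8134) / (819.6364 + 796.1830) = 452.0045 / 1615.8194 = 0.27974

0.280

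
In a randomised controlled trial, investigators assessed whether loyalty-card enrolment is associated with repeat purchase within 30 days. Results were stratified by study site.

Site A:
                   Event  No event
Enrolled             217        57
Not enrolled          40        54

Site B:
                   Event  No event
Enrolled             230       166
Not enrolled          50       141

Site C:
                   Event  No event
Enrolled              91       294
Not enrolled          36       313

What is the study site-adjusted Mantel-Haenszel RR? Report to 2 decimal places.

RR_MH = Σ(aᵢ·n₀ᵢ/nᵢ) / Σ(cᵢ·n₁ᵢ/nᵢ), with n₁ᵢ = aᵢ+bᵢ (exposed), n₀ᵢ = cᵢ+dᵢ (unexposed), nᵢ = n₁ᵢ+n₀ᵢ.
Stratum 1 (Site A): n₁ = 274, n₀ = 94, n = 368; a·n₀/n = 217·94/368 = 55.4293; c·n₁/n = 40·274/368 = 29.7826
Stratum 2 (Site B): n₁ = 396, n₀ = 191, n = 587; a·n₀/n = 230·191/587 = 74.8382; c·n₁/n = 50·396/587 = 33.7308
Stratum 3 (Site C): n₁ = 385, n₀ = 349, n = 734; a·n₀/n = 91·349/734 = 43.2684; c·n₁/n = 36·385/734 = 18.8828
RR_MH = (55.4293 + 74.8382 + 43.2684) / (29.7826 + 33.7308 + 18.8828) = 173.5359 / 82.3963 = 2.10611

2.11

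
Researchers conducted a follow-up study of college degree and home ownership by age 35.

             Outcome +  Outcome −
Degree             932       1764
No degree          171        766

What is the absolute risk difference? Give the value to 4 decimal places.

Cells: a = 932, b = 1764, c = 171, d = 766.
Risk in exposed = 932/2696 = 0.345697; risk in unexposed = 171/937 = 0.182497.
Risk difference = 0.345697 − 0.182497 = 0.163200

0.1632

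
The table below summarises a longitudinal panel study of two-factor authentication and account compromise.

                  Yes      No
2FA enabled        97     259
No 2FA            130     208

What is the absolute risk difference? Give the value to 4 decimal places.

-0.1121

Cells: a = 97, b = 259, c = 130, d = 208.
Risk in exposed = 97/356 = 0.272472; risk in unexposed = 130/338 = 0.384615.
Risk difference = 0.272472 − 0.384615 = -0.112143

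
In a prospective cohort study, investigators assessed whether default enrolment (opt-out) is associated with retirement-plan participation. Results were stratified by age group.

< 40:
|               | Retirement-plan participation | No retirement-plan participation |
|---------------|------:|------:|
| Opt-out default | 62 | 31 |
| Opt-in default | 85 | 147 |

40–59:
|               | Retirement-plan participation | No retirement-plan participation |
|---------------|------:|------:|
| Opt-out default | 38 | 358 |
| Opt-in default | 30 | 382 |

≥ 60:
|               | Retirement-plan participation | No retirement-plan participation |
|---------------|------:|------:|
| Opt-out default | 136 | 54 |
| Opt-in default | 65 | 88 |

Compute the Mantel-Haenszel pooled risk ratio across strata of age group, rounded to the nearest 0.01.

RR_MH = Σ(aᵢ·n₀ᵢ/nᵢ) / Σ(cᵢ·n₁ᵢ/nᵢ), with n₁ᵢ = aᵢ+bᵢ (exposed), n₀ᵢ = cᵢ+dᵢ (unexposed), nᵢ = n₁ᵢ+n₀ᵢ.
Stratum 1 (< 40): n₁ = 93, n₀ = 232, n = 325; a·n₀/n = 62·232/325 = 44.2585; c·n₁/n = 85·93/325 = 24.3231
Stratum 2 (40–59): n₁ = 396, n₀ = 412, n = 808; a·n₀/n = 38·412/808 = 19.3762; c·n₁/n = 30·396/808 = 14.7030
Stratum 3 (≥ 60): n₁ = 190, n₀ = 153, n = 343; a·n₀/n = 136·153/343 = 60.6647; c·n₁/n = 65·190/343 = 36.0058
RR_MH = (44.2585 + 19.3762 + 60.6647) / (24.3231 + 14.7030 + 36.0058) = 124.2994 / 75.0319 = 1.65662

1.66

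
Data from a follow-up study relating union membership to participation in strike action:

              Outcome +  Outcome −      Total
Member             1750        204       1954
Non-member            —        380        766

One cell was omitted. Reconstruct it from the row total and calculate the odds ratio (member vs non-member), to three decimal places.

The missing cell is in the unexposed row: 766 − 380 = 386.
So a = 1750, b = 204, c = 386, d = 380.
OR = (a·d)/(b·c) = (1750 × 380) / (204 × 386) = 665000 / 78744 = 8.44509

8.445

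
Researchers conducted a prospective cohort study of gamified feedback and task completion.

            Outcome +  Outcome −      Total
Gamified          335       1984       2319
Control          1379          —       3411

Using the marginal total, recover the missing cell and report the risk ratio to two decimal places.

0.36

The missing cell is in the unexposed row: 3411 − 1379 = 2032.
So a = 335, b = 1984, c = 1379, d = 2032.
RR = [a/(a+b)] / [c/(c+d)] = (335/2319) / (1379/3411) = 0.14446/0.40428 = 0.35732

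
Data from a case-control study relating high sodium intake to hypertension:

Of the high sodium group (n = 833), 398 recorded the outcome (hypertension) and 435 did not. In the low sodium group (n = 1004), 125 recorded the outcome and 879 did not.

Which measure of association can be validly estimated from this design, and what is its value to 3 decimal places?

6.434

From the description: a = 398, b = 435, c = 125, d = 879.
This is a case-control study: participants were sampled on outcome status, so risks in the source population cannot be estimated directly — relative risk is not valid here. The odds ratio is the appropriate measure.
OR = (a·d)/(b·c) = (398 × 879) / (435 × 125) = 349842 / 54375 = 6.43388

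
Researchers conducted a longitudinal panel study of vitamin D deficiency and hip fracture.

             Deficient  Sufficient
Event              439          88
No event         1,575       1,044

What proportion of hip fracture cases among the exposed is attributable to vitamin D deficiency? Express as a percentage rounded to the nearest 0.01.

Reading the table with exposure as columns: a = 439 (Deficient, case), b = 1575 (Deficient, non-case), c = 88 (Sufficient, case), d = 1044.
Risk in exposed = 439/2014 = 0.21797; risk in unexposed = 88/1132 = 0.07774.
RR = 0.21797/0.07774 = 2.80394
AR% = (RR − 1)/RR × 100 = (2.80394 − 1)/2.80394 × 100 = 64.3359%

64.34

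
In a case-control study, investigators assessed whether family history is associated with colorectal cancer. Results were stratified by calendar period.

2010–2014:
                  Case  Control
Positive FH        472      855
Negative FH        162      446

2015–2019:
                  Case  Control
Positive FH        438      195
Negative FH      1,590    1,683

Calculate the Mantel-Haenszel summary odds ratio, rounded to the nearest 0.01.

1.97

OR_MH = Σ(aᵢdᵢ/nᵢ) / Σ(bᵢcᵢ/nᵢ), where nᵢ is the stratum total.
Stratum 1 (2010–2014): n = 1935; a·d/n = 472·446/1935 = 108.7917; b·c/n = 855·162/1935 = 71.5814
Stratum 2 (2015–2019): n = 3906; a·d/n = 438·1683/3906 = 188.7235; b·c/n = 195·1590/3906 = 79.3779
OR_MH = (108.7917 + 188.7235) / (71.5814 + 79.3779) = 297.5152 / 150.9593 = 1.97083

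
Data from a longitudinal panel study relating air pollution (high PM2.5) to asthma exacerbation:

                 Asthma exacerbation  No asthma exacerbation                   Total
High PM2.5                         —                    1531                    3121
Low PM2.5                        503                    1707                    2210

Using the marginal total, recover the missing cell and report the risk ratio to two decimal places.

The missing cell is in the exposed row: 3121 − 1531 = 1590.
So a = 1590, b = 1531, c = 503, d = 1707.
RR = [a/(a+b)] / [c/(c+d)] = (1590/3121) / (503/2210) = 0.50945/0.22760 = 2.23835

2.24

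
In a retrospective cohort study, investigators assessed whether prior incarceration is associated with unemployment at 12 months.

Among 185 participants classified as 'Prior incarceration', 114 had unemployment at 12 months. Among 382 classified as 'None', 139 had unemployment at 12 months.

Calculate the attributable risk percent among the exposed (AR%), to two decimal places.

40.95

From the description: a = 114, b = 71, c = 139, d = 243.
Risk in exposed = 114/185 = 0.61622; risk in unexposed = 139/382 = 0.36387.
RR = 0.61622/0.36387 = 1.69349
AR% = (RR − 1)/RR × 100 = (1.69349 − 1)/1.69349 × 100 = 40.9502%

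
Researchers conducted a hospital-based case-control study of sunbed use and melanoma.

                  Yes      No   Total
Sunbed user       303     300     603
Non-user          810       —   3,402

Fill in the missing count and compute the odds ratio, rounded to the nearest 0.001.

3.232

The missing cell is in the unexposed row: 3402 − 810 = 2592.
So a = 303, b = 300, c = 810, d = 2592.
OR = (a·d)/(b·c) = (303 × 2592) / (300 × 810) = 785376 / 243000 = 3.23200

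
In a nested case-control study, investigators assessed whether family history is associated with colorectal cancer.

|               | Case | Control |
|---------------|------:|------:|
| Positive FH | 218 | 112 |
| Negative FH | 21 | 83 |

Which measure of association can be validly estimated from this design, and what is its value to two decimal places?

7.69

Cells: a = 218, b = 112, c = 21, d = 83.
This is a nested case-control study: participants were sampled on outcome status, so risks in the source population cannot be estimated directly — relative risk is not valid here. The odds ratio is the appropriate measure.
OR = (a·d)/(b·c) = (218 × 83) / (112 × 21) = 18094 / 2352 = 7.69303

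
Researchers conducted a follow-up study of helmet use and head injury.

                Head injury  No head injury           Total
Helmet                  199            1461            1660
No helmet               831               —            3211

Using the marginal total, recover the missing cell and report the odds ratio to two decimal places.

The missing cell is in the unexposed row: 3211 − 831 = 2380.
So a = 199, b = 1461, c = 831, d = 2380.
OR = (a·d)/(b·c) = (199 × 2380) / (1461 × 831) = 473620 / 1214091 = 0.39010

0.39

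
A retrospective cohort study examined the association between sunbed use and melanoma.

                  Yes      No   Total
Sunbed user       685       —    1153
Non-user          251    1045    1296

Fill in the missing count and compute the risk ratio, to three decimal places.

The missing cell is in the exposed row: 1153 − 685 = 468.
So a = 685, b = 468, c = 251, d = 1045.
RR = [a/(a+b)] / [c/(c+d)] = (685/1153) / (251/1296) = 0.59410/0.19367 = 3.06756

3.068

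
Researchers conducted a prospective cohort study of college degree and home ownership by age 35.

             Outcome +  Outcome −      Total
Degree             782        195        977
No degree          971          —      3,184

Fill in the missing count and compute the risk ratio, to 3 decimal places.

The missing cell is in the unexposed row: 3184 − 971 = 2213.
So a = 782, b = 195, c = 971, d = 2213.
RR = [a/(a+b)] / [c/(c+d)] = (782/977) / (971/3184) = 0.80041/0.30496 = 2.62462

2.625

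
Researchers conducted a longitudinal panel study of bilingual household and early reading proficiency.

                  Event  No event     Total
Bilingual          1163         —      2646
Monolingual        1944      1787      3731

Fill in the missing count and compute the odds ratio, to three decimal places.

The missing cell is in the exposed row: 2646 − 1163 = 1483.
So a = 1163, b = 1483, c = 1944, d = 1787.
OR = (a·d)/(b·c) = (1163 × 1787) / (1483 × 1944) = 2078281 / 2882952 = 0.72089

0.721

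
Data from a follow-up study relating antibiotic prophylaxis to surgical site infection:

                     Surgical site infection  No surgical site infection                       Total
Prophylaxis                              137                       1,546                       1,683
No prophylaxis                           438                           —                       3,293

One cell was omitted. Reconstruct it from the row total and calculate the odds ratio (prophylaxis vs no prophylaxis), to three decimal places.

0.578

The missing cell is in the unexposed row: 3293 − 438 = 2855.
So a = 137, b = 1546, c = 438, d = 2855.
OR = (a·d)/(b·c) = (137 × 2855) / (1546 × 438) = 391135 / 677148 = 0.57762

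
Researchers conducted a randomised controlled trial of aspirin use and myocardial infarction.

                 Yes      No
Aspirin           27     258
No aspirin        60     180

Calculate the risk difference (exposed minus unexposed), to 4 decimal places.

Cells: a = 27, b = 258, c = 60, d = 180.
Risk in exposed = 27/285 = 0.094737; risk in unexposed = 60/240 = 0.250000.
Risk difference = 0.094737 − 0.250000 = -0.155263

-0.1553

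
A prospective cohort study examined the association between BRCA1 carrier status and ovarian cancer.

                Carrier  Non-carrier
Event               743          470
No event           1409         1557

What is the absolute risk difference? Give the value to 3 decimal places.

Reading the table with exposure as columns: a = 743 (Carrier, case), b = 1409 (Carrier, non-case), c = 470 (Non-carrier, case), d = 1557.
Risk in exposed = 743/2152 = 0.345260; risk in unexposed = 470/2027 = 0.231870.
Risk difference = 0.345260 − 0.231870 = 0.113390

0.113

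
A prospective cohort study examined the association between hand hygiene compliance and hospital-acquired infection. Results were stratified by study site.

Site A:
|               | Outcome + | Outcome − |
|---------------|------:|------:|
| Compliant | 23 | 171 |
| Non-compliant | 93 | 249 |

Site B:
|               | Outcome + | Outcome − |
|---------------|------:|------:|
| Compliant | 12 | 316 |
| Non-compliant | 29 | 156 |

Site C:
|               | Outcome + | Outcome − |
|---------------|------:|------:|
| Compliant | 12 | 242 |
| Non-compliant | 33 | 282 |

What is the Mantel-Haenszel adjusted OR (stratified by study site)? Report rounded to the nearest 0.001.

OR_MH = Σ(aᵢdᵢ/nᵢ) / Σ(bᵢcᵢ/nᵢ), where nᵢ is the stratum total.
Stratum 1 (Site A): n = 536; a·d/n = 23·249/536 = 10.6847; b·c/n = 171·93/536 = 29.6698
Stratum 2 (Site B): n = 513; a·d/n = 12·156/513 = 3.6491; b·c/n = 316·29/513 = 17.8635
Stratum 3 (Site C): n = 569; a·d/n = 12·282/569 = 5.9473; b·c/n = 242·33/569 = 14.0351
OR_MH = (10.6847 + 3.6491 + 5.9473) / (29.6698 + 17.8635 + 14.0351) = 20.2811 / 61.5685 = 0.32941

0.329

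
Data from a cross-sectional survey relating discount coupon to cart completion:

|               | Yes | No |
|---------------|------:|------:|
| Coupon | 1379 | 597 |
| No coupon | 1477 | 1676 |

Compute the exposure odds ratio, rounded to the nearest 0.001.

Cells: a = 1379, b = 597, c = 1477, d = 1676.
OR = (a·d)/(b·c) = (1379 × 1676) / (597 × 1477) = 2311204 / 881769 = 2.62110
The odds of cart completion are about 2.62 times as high in the coupon group.

2.621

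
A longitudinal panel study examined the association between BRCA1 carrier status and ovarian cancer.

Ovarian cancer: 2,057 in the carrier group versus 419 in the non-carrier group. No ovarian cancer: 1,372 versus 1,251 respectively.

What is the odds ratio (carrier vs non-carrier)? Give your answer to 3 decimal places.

4.476

From the description: a = 2057, b = 1372, c = 419, d = 1251.
OR = (a·d)/(b·c) = (2057 × 1251) / (1372 × 419) = 2573307 / 574868 = 4.47634
The odds of ovarian cancer are about 4.48 times as high in the carrier group.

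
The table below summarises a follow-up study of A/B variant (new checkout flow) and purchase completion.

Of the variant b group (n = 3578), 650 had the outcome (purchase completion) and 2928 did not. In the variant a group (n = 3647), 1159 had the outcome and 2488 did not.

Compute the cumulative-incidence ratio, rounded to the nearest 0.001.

0.572

From the description: a = 650, b = 2928, c = 1159, d = 2488.
Risk in exposed = 650/3578 = 0.18167; risk in unexposed = 1159/3647 = 0.31780.
RR = 0.18167 / 0.31780 = 0.57164
The risk is 43% lower among the exposed than among the unexposed.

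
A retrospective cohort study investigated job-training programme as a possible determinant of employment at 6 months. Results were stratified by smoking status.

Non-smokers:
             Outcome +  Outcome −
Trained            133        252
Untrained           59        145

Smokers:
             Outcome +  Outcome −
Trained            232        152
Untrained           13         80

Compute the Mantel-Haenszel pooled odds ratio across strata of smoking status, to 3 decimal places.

OR_MH = Σ(aᵢdᵢ/nᵢ) / Σ(bᵢcᵢ/nᵢ), where nᵢ is the stratum total.
Stratum 1 (Non-smokers): n = 589; a·d/n = 133·145/589 = 32.7419; b·c/n = 252·59/589 = 25.2428
Stratum 2 (Smokers): n = 477; a·d/n = 232·80/477 = 38.9099; b·c/n = 152·13/477 = 4.1426
OR_MH = (32.7419 + 38.9099) / (25.2428 + 4.1426) = 71.6518 / 29.3853 = 2.43835

2.438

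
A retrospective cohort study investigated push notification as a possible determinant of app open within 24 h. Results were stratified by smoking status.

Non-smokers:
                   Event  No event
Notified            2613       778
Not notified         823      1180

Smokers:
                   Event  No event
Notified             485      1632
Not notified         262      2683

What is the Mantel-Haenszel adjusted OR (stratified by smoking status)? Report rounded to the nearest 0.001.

4.079

OR_MH = Σ(aᵢdᵢ/nᵢ) / Σ(bᵢcᵢ/nᵢ), where nᵢ is the stratum total.
Stratum 1 (Non-smokers): n = 5394; a·d/n = 2613·1180/5394 = 571.6240; b·c/n = 778·823/5394 = 118.7049
Stratum 2 (Smokers): n = 5062; a·d/n = 485·2683/5062 = 257.0634; b·c/n = 1632·262/5062 = 84.4694
OR_MH = (571.6240 + 257.0634) / (118.7049 + 84.4694) = 828.6874 / 203.1742 = 4.07870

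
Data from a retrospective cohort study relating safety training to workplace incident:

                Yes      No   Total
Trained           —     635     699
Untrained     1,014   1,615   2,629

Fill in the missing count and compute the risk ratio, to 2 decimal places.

0.24

The missing cell is in the exposed row: 699 − 635 = 64.
So a = 64, b = 635, c = 1014, d = 1615.
RR = [a/(a+b)] / [c/(c+d)] = (64/699) / (1014/2629) = 0.09156/0.38570 = 0.23739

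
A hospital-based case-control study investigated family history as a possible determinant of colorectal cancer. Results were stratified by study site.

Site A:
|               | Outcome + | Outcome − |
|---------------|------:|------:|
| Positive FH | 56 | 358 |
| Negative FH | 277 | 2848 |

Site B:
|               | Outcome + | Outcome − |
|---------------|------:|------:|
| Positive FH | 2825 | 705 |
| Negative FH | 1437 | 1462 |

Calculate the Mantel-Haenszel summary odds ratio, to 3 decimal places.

3.704

OR_MH = Σ(aᵢdᵢ/nᵢ) / Σ(bᵢcᵢ/nᵢ), where nᵢ is the stratum total.
Stratum 1 (Site A): n = 3539; a·d/n = 56·2848/3539 = 45.0658; b·c/n = 358·277/3539 = 28.0209
Stratum 2 (Site B): n = 6429; a·d/n = 2825·1462/6429 = 642.4249; b·c/n = 705·1437/6429 = 157.5805
OR_MH = (45.0658 + 642.4249) / (28.0209 + 157.5805) = 687.4908 / 185.6014 = 3.70412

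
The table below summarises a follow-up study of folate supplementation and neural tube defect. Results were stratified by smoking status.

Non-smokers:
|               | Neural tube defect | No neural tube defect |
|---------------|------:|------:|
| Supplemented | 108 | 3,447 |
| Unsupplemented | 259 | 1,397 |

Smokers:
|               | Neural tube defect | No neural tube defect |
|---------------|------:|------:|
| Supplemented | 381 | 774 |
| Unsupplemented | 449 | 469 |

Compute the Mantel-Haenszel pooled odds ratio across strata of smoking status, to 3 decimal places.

0.340

OR_MH = Σ(aᵢdᵢ/nᵢ) / Σ(bᵢcᵢ/nᵢ), where nᵢ is the stratum total.
Stratum 1 (Non-smokers): n = 5211; a·d/n = 108·1397/5211 = 28.9534; b·c/n = 3447·259/5211 = 171.3247
Stratum 2 (Smokers): n = 2073; a·d/n = 381·469/2073 = 86.1983; b·c/n = 774·449/2073 = 167.6440
OR_MH = (28.9534 + 86.1983) / (171.3247 + 167.6440) = 115.1516 / 338.9687 = 0.33971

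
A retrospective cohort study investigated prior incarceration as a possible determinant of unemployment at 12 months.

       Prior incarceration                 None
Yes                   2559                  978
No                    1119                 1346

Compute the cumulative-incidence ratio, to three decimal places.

1.653

Reading the table with exposure as columns: a = 2559 (Prior incarceration, case), b = 1119 (Prior incarceration, non-case), c = 978 (None, case), d = 1346.
Risk in exposed = 2559/3678 = 0.69576; risk in unexposed = 978/2324 = 0.42083.
RR = 0.69576 / 0.42083 = 1.65332
The risk among the exposed is 1.65 times that among the unexposed.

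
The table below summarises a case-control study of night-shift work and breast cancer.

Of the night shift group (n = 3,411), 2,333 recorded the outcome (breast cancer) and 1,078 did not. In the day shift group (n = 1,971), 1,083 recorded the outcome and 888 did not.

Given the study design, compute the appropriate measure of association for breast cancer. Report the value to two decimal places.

1.77

From the description: a = 2333, b = 1078, c = 1083, d = 888.
This is a case-control study: participants were sampled on outcome status, so risks in the source population cannot be estimated directly — relative risk is not valid here. The odds ratio is the appropriate measure.
OR = (a·d)/(b·c) = (2333 × 888) / (1078 × 1083) = 2071704 / 1167474 = 1.77452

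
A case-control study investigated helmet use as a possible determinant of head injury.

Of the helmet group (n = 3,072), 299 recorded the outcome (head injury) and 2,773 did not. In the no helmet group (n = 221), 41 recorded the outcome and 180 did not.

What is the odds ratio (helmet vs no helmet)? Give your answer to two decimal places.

0.47

From the description: a = 299, b = 2773, c = 41, d = 180.
OR = (a·d)/(b·c) = (299 × 180) / (2773 × 41) = 53820 / 113693 = 0.47338
Exposure is associated with lower odds of head injury (OR = 0.47 < 1).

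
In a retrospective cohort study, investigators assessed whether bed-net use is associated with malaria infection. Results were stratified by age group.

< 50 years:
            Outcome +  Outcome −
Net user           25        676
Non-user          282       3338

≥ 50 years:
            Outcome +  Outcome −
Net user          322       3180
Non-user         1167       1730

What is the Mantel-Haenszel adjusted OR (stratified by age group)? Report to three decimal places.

0.170

OR_MH = Σ(aᵢdᵢ/nᵢ) / Σ(bᵢcᵢ/nᵢ), where nᵢ is the stratum total.
Stratum 1 (< 50 years): n = 4321; a·d/n = 25·3338/4321 = 19.3127; b·c/n = 676·282/4321 = 44.1176
Stratum 2 (≥ 50 years): n = 6399; a·d/n = 322·1730/6399 = 87.0542; b·c/n = 3180·1167/6399 = 579.9437
OR_MH = (19.3127 + 87.0542) / (44.1176 + 579.9437) = 106.3669 / 624.0613 = 0.17044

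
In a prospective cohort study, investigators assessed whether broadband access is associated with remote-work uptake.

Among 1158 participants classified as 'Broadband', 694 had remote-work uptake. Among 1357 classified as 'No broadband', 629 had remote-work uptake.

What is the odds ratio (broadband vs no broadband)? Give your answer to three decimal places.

From the description: a = 694, b = 464, c = 629, d = 728.
OR = (a·d)/(b·c) = (694 × 728) / (464 × 629) = 505232 / 291856 = 1.73110
The odds of remote-work uptake are about 1.73 times as high in the broadband group.

1.731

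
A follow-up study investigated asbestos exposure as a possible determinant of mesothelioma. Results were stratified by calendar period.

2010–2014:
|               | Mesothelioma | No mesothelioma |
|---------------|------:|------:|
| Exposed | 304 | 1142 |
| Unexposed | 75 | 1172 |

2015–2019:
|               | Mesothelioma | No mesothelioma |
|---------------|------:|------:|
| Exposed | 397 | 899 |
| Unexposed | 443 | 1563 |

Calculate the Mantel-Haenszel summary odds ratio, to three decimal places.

OR_MH = Σ(aᵢdᵢ/nᵢ) / Σ(bᵢcᵢ/nᵢ), where nᵢ is the stratum total.
Stratum 1 (2010–2014): n = 2693; a·d/n = 304·1172/2693 = 132.3015; b·c/n = 1142·75/2693 = 31.8047
Stratum 2 (2015–2019): n = 3302; a·d/n = 397·1563/3302 = 187.9197; b·c/n = 899·443/3302 = 120.6108
OR_MH = (132.3015 + 187.9197) / (31.8047 + 120.6108) = 320.2213 / 152.4155 = 2.10098

2.101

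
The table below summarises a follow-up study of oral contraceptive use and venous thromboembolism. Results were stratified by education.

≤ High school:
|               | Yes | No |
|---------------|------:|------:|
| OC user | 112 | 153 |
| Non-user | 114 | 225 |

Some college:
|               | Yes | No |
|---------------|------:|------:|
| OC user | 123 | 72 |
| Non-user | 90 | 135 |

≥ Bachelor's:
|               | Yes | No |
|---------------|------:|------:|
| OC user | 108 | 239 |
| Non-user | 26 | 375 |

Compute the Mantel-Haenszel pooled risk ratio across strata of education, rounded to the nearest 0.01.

RR_MH = Σ(aᵢ·n₀ᵢ/nᵢ) / Σ(cᵢ·n₁ᵢ/nᵢ), with n₁ᵢ = aᵢ+bᵢ (exposed), n₀ᵢ = cᵢ+dᵢ (unexposed), nᵢ = n₁ᵢ+n₀ᵢ.
Stratum 1 (≤ High school): n₁ = 265, n₀ = 339, n = 604; a·n₀/n = 112·339/604 = 62.8609; c·n₁/n = 114·265/604 = 50.0166
Stratum 2 (Some college): n₁ = 195, n₀ = 225, n = 420; a·n₀/n = 123·225/420 = 65.8929; c·n₁/n = 90·195/420 = 41.7857
Stratum 3 (≥ Bachelor's): n₁ = 347, n₀ = 401, n = 748; a·n₀/n = 108·401/748 = 57.8984; c·n₁/n = 26·347/748 = 12.0615
RR_MH = (62.8609 + 65.8929 + 57.8984) / (50.0166 + 41.7857 + 12.0615) = 186.6522 / 103.8638 = 1.79709

1.80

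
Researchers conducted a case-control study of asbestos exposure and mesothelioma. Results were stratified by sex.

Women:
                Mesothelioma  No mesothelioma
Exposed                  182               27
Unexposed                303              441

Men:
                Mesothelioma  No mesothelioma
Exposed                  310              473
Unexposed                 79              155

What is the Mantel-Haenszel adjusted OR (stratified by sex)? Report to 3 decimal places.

OR_MH = Σ(aᵢdᵢ/nᵢ) / Σ(bᵢcᵢ/nᵢ), where nᵢ is the stratum total.
Stratum 1 (Women): n = 953; a·d/n = 182·441/953 = 84.2204; b·c/n = 27·303/953 = 8.5845
Stratum 2 (Men): n = 1017; a·d/n = 310·155/1017 = 47.2468; b·c/n = 473·79/1017 = 36.7424
OR_MH = (84.2204 + 47.2468) / (8.5845 + 36.7424) = 131.4672 / 45.3268 = 2.90043

2.900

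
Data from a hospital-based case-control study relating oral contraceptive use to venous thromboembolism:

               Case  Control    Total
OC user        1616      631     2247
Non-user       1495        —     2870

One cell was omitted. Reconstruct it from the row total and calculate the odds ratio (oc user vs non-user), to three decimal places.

2.355

The missing cell is in the unexposed row: 2870 − 1495 = 1375.
So a = 1616, b = 631, c = 1495, d = 1375.
OR = (a·d)/(b·c) = (1616 × 1375) / (631 × 1495) = 2222000 / 943345 = 2.35545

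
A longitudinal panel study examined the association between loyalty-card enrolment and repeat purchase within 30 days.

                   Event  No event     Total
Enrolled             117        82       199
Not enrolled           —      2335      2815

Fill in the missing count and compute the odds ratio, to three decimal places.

The missing cell is in the unexposed row: 2815 − 2335 = 480.
So a = 117, b = 82, c = 480, d = 2335.
OR = (a·d)/(b·c) = (117 × 2335) / (82 × 480) = 273195 / 39360 = 6.94093

6.941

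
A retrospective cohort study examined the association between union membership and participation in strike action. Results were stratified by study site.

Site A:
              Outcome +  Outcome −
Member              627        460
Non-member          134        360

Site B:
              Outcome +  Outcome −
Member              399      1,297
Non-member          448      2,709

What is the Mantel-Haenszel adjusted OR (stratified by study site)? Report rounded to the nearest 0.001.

2.303

OR_MH = Σ(aᵢdᵢ/nᵢ) / Σ(bᵢcᵢ/nᵢ), where nᵢ is the stratum total.
Stratum 1 (Site A): n = 1581; a·d/n = 627·360/1581 = 142.7704; b·c/n = 460·134/1581 = 38.9880
Stratum 2 (Site B): n = 4853; a·d/n = 399·2709/4853 = 222.7264; b·c/n = 1297·448/4853 = 119.7313
OR_MH = (142.7704 + 222.7264) / (38.9880 + 119.7313) = 365.4968 / 158.7193 = 2.30279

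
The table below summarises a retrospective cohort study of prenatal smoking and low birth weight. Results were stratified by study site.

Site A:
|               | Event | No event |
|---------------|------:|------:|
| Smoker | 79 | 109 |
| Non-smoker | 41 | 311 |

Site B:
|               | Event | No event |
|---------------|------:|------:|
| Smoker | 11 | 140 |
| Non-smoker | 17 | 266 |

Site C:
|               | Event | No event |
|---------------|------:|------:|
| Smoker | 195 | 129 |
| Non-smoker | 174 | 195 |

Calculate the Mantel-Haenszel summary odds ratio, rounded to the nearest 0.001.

2.321

OR_MH = Σ(aᵢdᵢ/nᵢ) / Σ(bᵢcᵢ/nᵢ), where nᵢ is the stratum total.
Stratum 1 (Site A): n = 540; a·d/n = 79·311/540 = 45.4981; b·c/n = 109·41/540 = 8.2759
Stratum 2 (Site B): n = 434; a·d/n = 11·266/434 = 6.7419; b·c/n = 140·17/434 = 5.4839
Stratum 3 (Site C): n = 693; a·d/n = 195·195/693 = 54.8701; b·c/n = 129·174/693 = 32.3896
OR_MH = (45.4981 + 6.7419 + 54.8701) / (8.2759 + 5.4839 + 32.3896) = 107.1102 / 46.1494 = 2.32094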